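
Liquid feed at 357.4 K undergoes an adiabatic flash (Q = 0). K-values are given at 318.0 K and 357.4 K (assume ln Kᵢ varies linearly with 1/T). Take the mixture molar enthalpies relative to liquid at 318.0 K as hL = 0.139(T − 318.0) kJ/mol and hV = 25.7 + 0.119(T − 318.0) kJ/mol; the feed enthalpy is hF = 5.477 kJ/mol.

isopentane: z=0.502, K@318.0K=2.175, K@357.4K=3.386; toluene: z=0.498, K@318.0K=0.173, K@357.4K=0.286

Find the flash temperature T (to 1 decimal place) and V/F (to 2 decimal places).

Adiabatic flash: solve Rachford–Rice at each trial T, then check hF = ψ·hV(T) + (1−ψ)·hL(T).
  T = 318.0 K: K = (2.175, 0.173), RR gives ψ = 0.183, H_out = 4.708 kJ/mol
  T = 357.4 K: K = (3.386, 0.286), RR gives ψ = 0.494, H_out = 17.792 kJ/mol
  T = 337.7 K: K = (2.749, 0.226), RR gives ψ = 0.364, H_out = 11.940 kJ/mol
  T = 327.9 K: K = (2.455, 0.199), RR gives ψ = 0.284, H_out = 8.623 kJ/mol
  T = 322.9 K: K = (2.312, 0.185), RR gives ψ = 0.237, H_out = 6.738 kJ/mol
  T = 320.4 K: K = (2.241, 0.179), RR gives ψ = 0.210, H_out = 5.728 kJ/mol
Linear interpolation between T = 318.0 (H_out = 4.708) and T = 320.4 (H_out = 5.728) on hF = 5.477 gives T ≈ 319.8 K, at which ψ = 0.20.

T = 319.8 K, V/F = 0.20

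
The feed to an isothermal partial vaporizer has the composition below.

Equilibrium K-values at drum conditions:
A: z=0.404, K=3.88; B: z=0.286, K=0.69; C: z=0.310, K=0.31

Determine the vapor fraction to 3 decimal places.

Rachford–Rice: g(ψ) = Σ zᵢ(Kᵢ−1)/(1+ψ(Kᵢ−1)) = 0.
g(0) = ΣzᵢKᵢ − 1 = 0.861 and g(1) = 1 − Σzᵢ/Kᵢ = -0.519, so a root lies in (0, 1).
Iterate (Newton) starting at ψ = 0.5:
  ψ = 0.500: g = 0.0454, g' = -0.945 → ψ = 0.548
  ψ = 0.548: g = 0.0005, g' = -0.926 → ψ = 0.549
Converged at ψ = 0.549.

ψ = 0.549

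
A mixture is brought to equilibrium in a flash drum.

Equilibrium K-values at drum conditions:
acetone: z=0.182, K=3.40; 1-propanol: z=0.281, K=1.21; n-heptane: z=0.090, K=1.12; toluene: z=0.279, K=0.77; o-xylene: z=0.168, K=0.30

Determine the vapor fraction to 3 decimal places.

ψ = 0.520

Rachford–Rice: g(ψ) = Σ zᵢ(Kᵢ−1)/(1+ψ(Kᵢ−1)) = 0.
Check two-phase: ΣzᵢKᵢ = 1.325 > 1 and Σzᵢ/Kᵢ = 1.288 > 1, so g(0) = 0.325 > 0 and g(1) = -0.288 < 0.
Newton–Raphson from ψ = 0.5:
  ψ = 0.500: g = 0.0087, g' = -0.442 → ψ = 0.520
Converged at ψ = 0.520.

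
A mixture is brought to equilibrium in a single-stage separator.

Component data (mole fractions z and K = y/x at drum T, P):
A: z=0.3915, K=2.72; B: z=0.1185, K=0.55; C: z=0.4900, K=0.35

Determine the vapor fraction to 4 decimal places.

ψ = 0.2848

Material balance + equilibrium reduce to Σ zᵢ(Kᵢ−1)/(1+ψ(Kᵢ−1)) = 0.
Check two-phase: ΣzᵢKᵢ = 1.3016 > 1 and Σzᵢ/Kᵢ = 1.7594 > 1, so g(0) = 0.3016 > 0 and g(1) = -0.7594 < 0.
Iterate (Newton) starting at ψ = 0.39:
  ψ = 0.3900: g = -0.08830, g' = -0.8217 → ψ = 0.2825
  ψ = 0.2825: g = 0.00192, g' = -0.8667 → ψ = 0.2847
Converged at ψ = 0.2848.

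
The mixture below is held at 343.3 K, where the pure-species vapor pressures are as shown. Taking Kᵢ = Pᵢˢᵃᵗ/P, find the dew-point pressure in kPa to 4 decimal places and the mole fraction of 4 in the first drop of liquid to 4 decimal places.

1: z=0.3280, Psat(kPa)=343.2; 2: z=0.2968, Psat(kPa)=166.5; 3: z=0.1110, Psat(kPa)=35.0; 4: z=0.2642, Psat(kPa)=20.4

At the dew point ψ → 1, so Σzᵢ/Kᵢ = 1 with Kᵢ = Pᵢˢᵃᵗ/P ⇒ 1/P = Σzᵢ/Pᵢˢᵃᵗ.
1/P = 0.3280/343.2 + 0.2968/166.5 + 0.1110/35.0 + 0.2642/20.4 = 0.0188607 ⇒ P = 53.0203 kPa
xᵢ = zᵢP/Pᵢˢᵃᵗ ⇒ x_4 = 0.2642·53.0203/20.4 = 0.6867

Pdew = 53.0203 kPa, x_4 = 0.6867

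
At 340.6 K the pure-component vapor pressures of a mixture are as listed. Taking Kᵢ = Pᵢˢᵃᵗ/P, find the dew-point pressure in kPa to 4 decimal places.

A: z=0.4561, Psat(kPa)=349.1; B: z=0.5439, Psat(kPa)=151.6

At the dew point ψ → 1, so Σzᵢ/Kᵢ = 1 with Kᵢ = Pᵢˢᵃᵗ/P ⇒ 1/P = Σzᵢ/Pᵢˢᵃᵗ.
1/P = 0.4561/349.1 + 0.5439/151.6 = 0.0048942 ⇒ P = 204.3221 kPa

Pdew = 204.3221 kPa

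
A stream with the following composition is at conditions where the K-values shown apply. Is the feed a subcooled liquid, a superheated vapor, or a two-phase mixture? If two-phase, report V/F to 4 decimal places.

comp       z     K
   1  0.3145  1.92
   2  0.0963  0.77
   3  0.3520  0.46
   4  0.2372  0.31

ΣzᵢKᵢ = 0.9134; Σzᵢ/Kᵢ = 1.8192.
Since ΣzᵢKᵢ < 1 the mixture is below its bubble point — single liquid phase.

subcooled liquid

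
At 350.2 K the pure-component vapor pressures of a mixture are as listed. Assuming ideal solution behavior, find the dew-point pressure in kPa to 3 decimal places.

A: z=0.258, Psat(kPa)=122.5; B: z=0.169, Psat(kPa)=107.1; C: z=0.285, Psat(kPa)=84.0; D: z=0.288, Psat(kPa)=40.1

Pdew = 70.131 kPa

At the dew point ψ → 1, so Σzᵢ/Kᵢ = 1 with Kᵢ = Pᵢˢᵃᵗ/P ⇒ 1/P = Σzᵢ/Pᵢˢᵃᵗ.
1/P = 0.258/122.5 + 0.169/107.1 + 0.285/84.0 + 0.288/40.1 = 0.014259 ⇒ P = 70.131 kPa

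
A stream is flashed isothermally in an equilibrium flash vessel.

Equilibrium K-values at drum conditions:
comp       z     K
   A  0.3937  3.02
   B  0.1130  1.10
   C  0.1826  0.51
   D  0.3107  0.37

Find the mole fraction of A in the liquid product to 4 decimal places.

x_A = 0.1953

Rachford–Rice: g(V/F) = Σ zᵢ(Kᵢ−1)/(1+V/F(Kᵢ−1)) = 0.
Check two-phase: ΣzᵢKᵢ = 1.5214 > 1 and Σzᵢ/Kᵢ = 1.4309 > 1, so g(0) = 0.5214 > 0 and g(1) = -0.4309 < 0.
Newton–Raphson from V/F = 0.5:
  V/F = 0.5000: g = 0.00216, g' = -0.7384 → V/F = 0.5029
Converged at V/F = 0.5029.
Compositions from xᵢ = zᵢ/(1+V/F(Kᵢ−1)), yᵢ = Kᵢxᵢ:
  A: x = 0.1953, y = 0.5898
  B: x = 0.1076, y = 0.1183
  C: x = 0.2423, y = 0.1236
  D: x = 0.4548, y = 0.1683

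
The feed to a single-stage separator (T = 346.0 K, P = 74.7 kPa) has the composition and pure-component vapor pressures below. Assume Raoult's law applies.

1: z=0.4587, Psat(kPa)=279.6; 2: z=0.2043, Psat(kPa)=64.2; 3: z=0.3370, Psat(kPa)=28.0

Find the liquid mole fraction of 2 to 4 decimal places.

x_2 = 0.2276

Raoult's law: Kᵢ = Pᵢˢᵃᵗ/P = Pᵢˢᵃᵗ/74.7.
  K_1 = 279.6/74.7 = 3.742972, K_2 = 64.2/74.7 = 0.859438, K_3 = 28.0/74.7 = 0.374833
Newton–Raphson from ψ = 0.44:
  ψ = 0.4400: g = 0.24889, g' = -0.9638 → ψ = 0.6982
  ψ = 0.6982: g = 0.02587, g' = -0.8259 → ψ = 0.7296
  ψ = 0.7296: g = -0.00010, g' = -0.8334 → ψ = 0.7294
Converged at ψ = 0.7294.
Compositions from xᵢ = zᵢ/(1+ψ(Kᵢ−1)), yᵢ = Kᵢxᵢ:
  1: x = 0.1529, y = 0.5721
  2: x = 0.2276, y = 0.1956
  3: x = 0.6195, y = 0.2322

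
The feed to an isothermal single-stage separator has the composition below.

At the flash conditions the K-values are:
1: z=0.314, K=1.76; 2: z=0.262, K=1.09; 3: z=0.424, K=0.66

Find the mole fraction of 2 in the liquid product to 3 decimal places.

Rachford–Rice: g(β) = Σ zᵢ(Kᵢ−1)/(1+β(Kᵢ−1)) = 0.
Check two-phase: ΣzᵢKᵢ = 1.118 > 1 and Σzᵢ/Kᵢ = 1.061 > 1, so g(0) = 0.118 > 0 and g(1) = -0.061 < 0.
Newton iteration, β⁰ = 0.5:
  β = 0.500: g = 0.0218, g' = -0.168 → β = 0.630
  β = 0.630: g = 0.0003, g' = -0.164 → β = 0.631
Converged at β = 0.631.
Compositions from xᵢ = zᵢ/(1+β(Kᵢ−1)), yᵢ = Kᵢxᵢ:
  1: x = 0.212, y = 0.373
  2: x = 0.248, y = 0.270
  3: x = 0.540, y = 0.356

x_2 = 0.248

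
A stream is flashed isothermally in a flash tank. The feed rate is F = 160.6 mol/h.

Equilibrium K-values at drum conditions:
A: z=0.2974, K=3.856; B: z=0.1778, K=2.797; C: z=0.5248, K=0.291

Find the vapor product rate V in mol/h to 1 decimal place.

Newton–Raphson from ψ = 0.5:
  ψ = 0.5000: g = -0.05831, g' = -1.2039 → ψ = 0.4516
Converged at ψ = 0.4516.
Then V = ψ·F = 0.4516·160.6 = 72.5 mol/h and L = F − V = 88.1 mol/h.

V = 72.5 mol/h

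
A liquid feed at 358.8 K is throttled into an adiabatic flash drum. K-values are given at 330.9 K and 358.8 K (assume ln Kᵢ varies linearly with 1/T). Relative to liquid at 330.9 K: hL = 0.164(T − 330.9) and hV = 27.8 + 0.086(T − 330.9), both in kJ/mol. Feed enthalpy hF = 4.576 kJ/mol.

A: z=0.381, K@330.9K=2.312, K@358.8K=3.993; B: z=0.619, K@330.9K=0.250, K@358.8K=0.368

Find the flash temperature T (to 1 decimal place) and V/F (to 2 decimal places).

T = 336.4 K, V/F = 0.13

Adiabatic flash: solve Rachford–Rice at each trial T, then check hF = ψ·hV(T) + (1−ψ)·hL(T).
  T = 330.9 K: K = (2.312, 0.250), RR gives ψ = 0.036, H_out = 1.006 kJ/mol
  T = 358.8 K: K = (3.993, 0.368), RR gives ψ = 0.396, H_out = 14.723 kJ/mol
  T = 344.9 K: K = (3.075, 0.306), RR gives ψ = 0.251, H_out = 8.990 kJ/mol
  T = 337.9 K: K = (2.674, 0.277), RR gives ψ = 0.157, H_out = 5.437 kJ/mol
  T = 334.4 K: K = (2.488, 0.263), RR gives ψ = 0.101, H_out = 3.364 kJ/mol
  T = 336.1 K: K = (2.578, 0.270), RR gives ψ = 0.130, H_out = 4.401 kJ/mol
Linear interpolation between T = 336.1 (H_out = 4.401) and T = 337.9 (H_out = 5.437) on hF = 4.576 gives T ≈ 336.4 K, at which ψ = 0.13.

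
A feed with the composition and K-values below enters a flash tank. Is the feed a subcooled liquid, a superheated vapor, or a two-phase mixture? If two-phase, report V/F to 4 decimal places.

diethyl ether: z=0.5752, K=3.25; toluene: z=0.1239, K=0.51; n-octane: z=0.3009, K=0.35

ΣzᵢKᵢ = 2.0379; Σzᵢ/Kᵢ = 1.2796.
Both exceed 1, so a two-phase solution exists.
Let ψ = V/F and solve Σ zᵢ(Kᵢ−1)/(1+ψ(Kᵢ−1)) = 0.
Newton iteration, ψ⁰ = 0.5:
  ψ = 0.5000: g = 0.23887, g' = -0.9761 → ψ = 0.7447
  ψ = 0.7447: g = 0.00901, g' = -0.9581 → ψ = 0.7541
Converged at ψ = 0.7541.

two-phase, V/F = 0.7541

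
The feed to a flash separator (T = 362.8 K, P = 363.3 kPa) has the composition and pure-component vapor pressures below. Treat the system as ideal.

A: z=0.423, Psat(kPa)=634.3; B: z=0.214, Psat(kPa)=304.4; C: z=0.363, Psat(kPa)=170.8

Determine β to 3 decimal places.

Raoult's law: Kᵢ = Pᵢˢᵃᵗ/P = Pᵢˢᵃᵗ/363.3.
  K_A = 634.3/363.3 = 1.74594, K_B = 304.4/363.3 = 0.83788, K_C = 170.8/363.3 = 0.47013
Material balance + equilibrium reduce to Σ zᵢ(Kᵢ−1)/(1+β(Kᵢ−1)) = 0.
g(0) = ΣzᵢKᵢ − 1 = 0.088 and g(1) = 1 − Σzᵢ/Kᵢ = -0.270, so a root lies in (0, 1).
Newton iteration, β⁰ = 0.49:
  β = 0.490: g = -0.0664, g' = -0.319 → β = 0.282
  β = 0.282: g = -0.0017, g' = -0.308 → β = 0.276
Converged at β = 0.276.

β = 0.276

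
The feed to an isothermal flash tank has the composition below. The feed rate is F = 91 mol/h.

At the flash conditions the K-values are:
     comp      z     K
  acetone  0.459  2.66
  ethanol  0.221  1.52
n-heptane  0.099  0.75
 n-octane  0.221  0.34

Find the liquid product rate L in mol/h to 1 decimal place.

L = 9.9 mol/h

Rachford–Rice: g(ψ) = Σ zᵢ(Kᵢ−1)/(1+ψ(Kᵢ−1)) = 0.
g(0) = ΣzᵢKᵢ − 1 = 0.706 and g(1) = 1 − Σzᵢ/Kᵢ = -0.100, so a root lies in (0, 1).
Newton iteration, ψ⁰ = 0.31:
  ψ = 0.310: g = 0.3918, g' = -0.755 → ψ = 0.829
  ψ = 0.829: g = 0.0477, g' = -0.732 → ψ = 0.894
  ψ = 0.894: g = -0.0025, g' = -0.816 → ψ = 0.891
Converged at ψ = 0.891.
Then V = ψ·F = 0.8910·91 = 81.1 mol/h and L = F − V = 9.9 mol/h.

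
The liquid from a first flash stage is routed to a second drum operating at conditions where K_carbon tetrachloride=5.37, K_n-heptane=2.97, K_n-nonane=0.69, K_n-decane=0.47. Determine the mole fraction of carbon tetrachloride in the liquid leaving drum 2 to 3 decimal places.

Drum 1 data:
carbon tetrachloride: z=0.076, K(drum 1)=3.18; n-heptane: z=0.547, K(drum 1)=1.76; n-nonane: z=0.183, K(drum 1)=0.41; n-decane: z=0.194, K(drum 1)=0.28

x_carbon tetrachloride (drum 2) = 0.009

Drum 1:
Material balance + equilibrium reduce to Σ zᵢ(Kᵢ−1)/(1+ψ₁(Kᵢ−1)) = 0.
Feasibility: ΣzᵢKᵢ = 1.334, Σzᵢ/Kᵢ = 1.474 — both > 1, two phases present.
Newton–Raphson from ψ₁ = 0.36:
  ψ₁ = 0.360: g = 0.0936, g' = -0.594 → ψ₁ = 0.518
  ψ₁ = 0.518: g = -0.0019, g' = -0.630 → ψ₁ = 0.515
Converged at ψ₁ = 0.515.
Drum-1 compositions:
  carbon tetrachloride: x = 0.036, y = 0.114
  n-heptane: x = 0.393, y = 0.692
  n-nonane: x = 0.263, y = 0.108
  n-decane: x = 0.308, y = 0.086
Drum-2 feed = drum-1 liquid: z₂ = (0.0358, 0.3932, 0.2628, 0.3082).
Drum 2:
Material balance + equilibrium reduce to Σ zᵢ(Kᵢ−1)/(1+ψ₂(Kᵢ−1)) = 0.
g(0) = ΣzᵢKᵢ − 1 = 0.686 and g(1) = 1 − Σzᵢ/Kᵢ = -0.176, so a root lies in (0, 1).
Iterate (Newton) starting at ψ₂ = 0.5:
  ψ₂ = 0.500: g = 0.1208, g' = -0.650 → ψ₂ = 0.686
  ψ₂ = 0.686: g = 0.0087, g' = -0.573 → ψ₂ = 0.701
Converged at ψ₂ = 0.701.
  carbon tetrachloride: x = 0.009, y = 0.047
  n-heptane: x = 0.165, y = 0.491
  n-nonane: x = 0.336, y = 0.232
  n-decane: x = 0.490, y = 0.230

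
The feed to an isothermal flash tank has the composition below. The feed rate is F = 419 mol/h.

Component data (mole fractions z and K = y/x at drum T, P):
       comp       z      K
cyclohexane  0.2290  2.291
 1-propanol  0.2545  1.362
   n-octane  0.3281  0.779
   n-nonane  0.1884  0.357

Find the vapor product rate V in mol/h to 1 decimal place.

Rachford–Rice: g(β) = Σ zᵢ(Kᵢ−1)/(1+β(Kᵢ−1)) = 0.
Feasibility: ΣzᵢKᵢ = 1.1941, Σzᵢ/Kᵢ = 1.2357 — both > 1, two phases present.
Newton iteration, β⁰ = 0.5:
  β = 0.5000: g = -0.00239, g' = -0.3543 → β = 0.4933
Converged at β = 0.4933.
Then V = β·F = 0.4933·419 = 206.7 mol/h and L = F − V = 212.3 mol/h.

V = 206.7 mol/h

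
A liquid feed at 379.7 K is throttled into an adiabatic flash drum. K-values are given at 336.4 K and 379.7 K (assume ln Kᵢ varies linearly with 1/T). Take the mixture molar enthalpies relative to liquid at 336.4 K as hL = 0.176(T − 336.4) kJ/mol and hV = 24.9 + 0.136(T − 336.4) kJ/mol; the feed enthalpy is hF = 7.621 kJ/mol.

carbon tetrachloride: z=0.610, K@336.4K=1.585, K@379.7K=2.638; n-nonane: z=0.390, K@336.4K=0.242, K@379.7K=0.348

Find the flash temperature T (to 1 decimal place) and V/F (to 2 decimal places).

T = 342.1 K, V/F = 0.27

Adiabatic flash: solve Rachford–Rice at each trial T, then check hF = ψ·hV(T) + (1−ψ)·hL(T).
  T = 336.4 K: K = (1.585, 0.242), RR gives ψ = 0.138, H_out = 3.438 kJ/mol
  T = 379.7 K: K = (2.638, 0.348), RR gives ψ = 0.697, H_out = 23.780 kJ/mol
  T = 358.0 K: K = (2.075, 0.293), RR gives ψ = 0.500, H_out = 15.831 kJ/mol
  T = 347.2 K: K = (1.821, 0.267), RR gives ψ = 0.358, H_out = 10.650 kJ/mol
  T = 341.8 K: K = (1.701, 0.254), RR gives ψ = 0.262, H_out = 7.413 kJ/mol
  T = 344.5 K: K = (1.761, 0.261), RR gives ψ = 0.312, H_out = 9.104 kJ/mol
  T = 343.1 K: K = (1.729, 0.258), RR gives ψ = 0.287, H_out = 8.248 kJ/mol
Linear interpolation between T = 341.8 (H_out = 7.413) and T = 343.1 (H_out = 8.248) on hF = 7.621 gives T ≈ 342.1 K, at which ψ = 0.27.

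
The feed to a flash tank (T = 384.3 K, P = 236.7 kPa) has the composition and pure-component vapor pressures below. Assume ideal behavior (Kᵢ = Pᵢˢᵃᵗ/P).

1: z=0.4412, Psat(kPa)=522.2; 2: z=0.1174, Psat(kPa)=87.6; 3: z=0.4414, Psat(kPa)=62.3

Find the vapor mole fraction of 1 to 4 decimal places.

Raoult's law: Kᵢ = Pᵢˢᵃᵗ/P = Pᵢˢᵃᵗ/236.7.
  K_1 = 522.2/236.7 = 2.206168, K_2 = 87.6/236.7 = 0.370089, K_3 = 62.3/236.7 = 0.263202
Rachford–Rice: g(V/F) = Σ zᵢ(Kᵢ−1)/(1+V/F(Kᵢ−1)) = 0.
Check two-phase: ΣzᵢKᵢ = 1.1330 > 1 and Σzᵢ/Kᵢ = 2.1942 > 1, so g(0) = 0.1330 > 0 and g(1) = -1.1942 < 0.
Newton–Raphson from V/F = 0.61:
  V/F = 0.6100: g = -0.40423, g' = -1.1265 → V/F = 0.2511
  V/F = 0.2511: g = -0.07848, g' = -0.8046 → V/F = 0.1536
  V/F = 0.1536: g = 0.00037, g' = -0.8187 → V/F = 0.1541
Converged at V/F = 0.1541.
Compositions from xᵢ = zᵢ/(1+V/F(Kᵢ−1)), yᵢ = Kᵢxᵢ:
  1: x = 0.3721, y = 0.8208
  2: x = 0.1300, y = 0.0481
  3: x = 0.4979, y = 0.1311

y_1 = 0.8208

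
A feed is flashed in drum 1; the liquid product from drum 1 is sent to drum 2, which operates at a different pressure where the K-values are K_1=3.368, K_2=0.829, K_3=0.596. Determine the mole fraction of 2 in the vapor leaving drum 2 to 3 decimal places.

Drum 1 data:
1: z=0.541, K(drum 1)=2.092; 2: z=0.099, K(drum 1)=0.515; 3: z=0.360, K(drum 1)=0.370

y_2 (drum 2) = 0.122

Drum 1:
Rachford–Rice: g(ψ₁) = Σ zᵢ(Kᵢ−1)/(1+ψ₁(Kᵢ−1)) = 0.
g(0) = ΣzᵢKᵢ − 1 = 0.316 and g(1) = 1 − Σzᵢ/Kᵢ = -0.424, so a root lies in (0, 1).
Iterate (Newton) starting at ψ₁ = 0.5:
  ψ₁ = 0.500: g = -0.0124, g' = -0.615 → ψ₁ = 0.480
Converged at ψ₁ = 0.480.
Drum-1 compositions:
  1: x = 0.355, y = 0.743
  2: x = 0.129, y = 0.066
  3: x = 0.516, y = 0.191
Drum-2 feed = drum-1 liquid: z₂ = (0.3550, 0.1290, 0.5160).
Drum 2:
Newton–Raphson from ψ₂ = 0.47:
  ψ₂ = 0.470: g = 0.1165, g' = -0.579 → ψ₂ = 0.671
  ψ₂ = 0.671: g = 0.0136, g' = -0.460 → ψ₂ = 0.701
Converged at ψ₂ = 0.701.
  1: x = 0.133, y = 0.449
  2: x = 0.147, y = 0.122
  3: x = 0.720, y = 0.429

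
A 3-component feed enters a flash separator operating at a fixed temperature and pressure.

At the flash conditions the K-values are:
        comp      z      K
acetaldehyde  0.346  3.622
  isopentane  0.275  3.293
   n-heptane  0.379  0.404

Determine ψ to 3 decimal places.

ψ = 0.888

Let ψ = V/F and solve Σ zᵢ(Kᵢ−1)/(1+ψ(Kᵢ−1)) = 0.
Feasibility: ΣzᵢKᵢ = 2.312, Σzᵢ/Kᵢ = 1.117 — both > 1, two phases present.
Newton iteration, ψ⁰ = 0.5:
  ψ = 0.500: g = 0.3646, g' = -1.032 → ψ = 0.853
  ψ = 0.853: g = 0.0340, g' = -0.950 → ψ = 0.889
  ψ = 0.889: g = -0.0005, g' = -0.980 → ψ = 0.888
Converged at ψ = 0.888.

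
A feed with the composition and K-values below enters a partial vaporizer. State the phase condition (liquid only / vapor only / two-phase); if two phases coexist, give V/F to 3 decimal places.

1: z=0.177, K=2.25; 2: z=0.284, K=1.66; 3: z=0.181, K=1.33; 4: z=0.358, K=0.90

vapor only

ΣzᵢKᵢ = 1.433; Σzᵢ/Kᵢ = 0.784.
Since Σzᵢ/Kᵢ < 1 the mixture is above its dew point — single vapor phase.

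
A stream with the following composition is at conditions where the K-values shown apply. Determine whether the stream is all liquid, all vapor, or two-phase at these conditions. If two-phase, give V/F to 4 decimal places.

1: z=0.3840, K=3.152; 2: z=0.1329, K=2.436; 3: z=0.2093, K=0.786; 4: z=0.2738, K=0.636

ΣzᵢKᵢ = 1.8728; Σzᵢ/Kᵢ = 0.8732.
Since Σzᵢ/Kᵢ < 1 the mixture is above its dew point — single vapor phase.

all vapor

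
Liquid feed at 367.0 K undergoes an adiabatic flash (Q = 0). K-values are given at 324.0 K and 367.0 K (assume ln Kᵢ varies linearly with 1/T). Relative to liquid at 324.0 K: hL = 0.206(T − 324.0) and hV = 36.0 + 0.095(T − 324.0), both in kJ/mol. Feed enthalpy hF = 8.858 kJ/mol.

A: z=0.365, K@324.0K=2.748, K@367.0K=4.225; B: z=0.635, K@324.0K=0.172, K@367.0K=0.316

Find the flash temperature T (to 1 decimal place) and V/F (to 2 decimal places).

Adiabatic flash: solve Rachford–Rice at each trial T, then check hF = ψ·hV(T) + (1−ψ)·hL(T).
  T = 324.0 K: K = (2.748, 0.172), RR gives ψ = 0.078, H_out = 2.792 kJ/mol
  T = 367.0 K: K = (4.225, 0.316), RR gives ψ = 0.337, H_out = 19.373 kJ/mol
  T = 345.5 K: K = (3.453, 0.238), RR gives ψ = 0.220, H_out = 11.821 kJ/mol
  T = 334.8 K: K = (3.093, 0.203), RR gives ψ = 0.155, H_out = 7.614 kJ/mol
  T = 340.1 K: K = (3.270, 0.220), RR gives ψ = 0.188, H_out = 9.752 kJ/mol
  T = 337.5 K: K = (3.183, 0.212), RR gives ψ = 0.172, H_out = 8.718 kJ/mol
  T = 338.8 K: K = (3.226, 0.216), RR gives ψ = 0.180, H_out = 9.239 kJ/mol
Linear interpolation between T = 337.5 (H_out = 8.718) and T = 338.8 (H_out = 9.239) on hF = 8.858 gives T ≈ 337.8 K, at which ψ = 0.17.

T = 337.8 K, V/F = 0.17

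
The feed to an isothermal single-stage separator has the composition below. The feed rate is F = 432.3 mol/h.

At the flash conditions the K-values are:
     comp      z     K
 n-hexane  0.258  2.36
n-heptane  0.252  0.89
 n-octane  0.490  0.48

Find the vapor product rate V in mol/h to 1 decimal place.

V = 53.4 mol/h

Let β = V/F and solve Σ zᵢ(Kᵢ−1)/(1+β(Kᵢ−1)) = 0.
Check two-phase: ΣzᵢKᵢ = 1.068 > 1 and Σzᵢ/Kᵢ = 1.413 > 1, so g(0) = 0.068 > 0 and g(1) = -0.413 < 0.
Iterate (Newton) starting at β = 0.5:
  β = 0.500: g = -0.1648, g' = -0.414 → β = 0.102
  β = 0.102: g = 0.0108, g' = -0.519 → β = 0.123
  β = 0.123: g = 0.0002, g' = -0.504 → β = 0.124
Converged at β = 0.124.
Then V = β·F = 0.1236·432.3 = 53.4 mol/h and L = F − V = 378.9 mol/h.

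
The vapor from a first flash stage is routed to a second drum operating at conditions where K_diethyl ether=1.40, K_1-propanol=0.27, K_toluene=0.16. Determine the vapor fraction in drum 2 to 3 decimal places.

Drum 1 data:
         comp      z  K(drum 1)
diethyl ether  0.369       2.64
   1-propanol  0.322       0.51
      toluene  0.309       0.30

Drum 1:
Rachford–Rice: g(ψ₁) = Σ zᵢ(Kᵢ−1)/(1+ψ₁(Kᵢ−1)) = 0.
Check two-phase: ΣzᵢKᵢ = 1.231 > 1 and Σzᵢ/Kᵢ = 1.801 > 1, so g(0) = 0.231 > 0 and g(1) = -0.801 < 0.
Newton–Raphson from ψ₁ = 0.5:
  ψ₁ = 0.500: g = -0.2092, g' = -0.794 → ψ₁ = 0.236
  ψ₁ = 0.236: g = -0.0015, g' = -0.832 → ψ₁ = 0.235
Converged at ψ₁ = 0.235.
Drum-1 compositions:
  diethyl ether: x = 0.266, y = 0.704
  1-propanol: x = 0.364, y = 0.186
  toluene: x = 0.370, y = 0.111
Drum-2 feed = drum-1 vapor: z₂ = (0.7035, 0.1855, 0.1109).
Drum 2:
Material balance + equilibrium reduce to Σ zᵢ(Kᵢ−1)/(1+ψ₂(Kᵢ−1)) = 0.
Feasibility: ΣzᵢKᵢ = 1.053, Σzᵢ/Kᵢ = 1.883 — both > 1, two phases present.
Newton–Raphson from ψ₂ = 0.5:
  ψ₂ = 0.500: g = -0.1394, g' = -0.556 → ψ₂ = 0.249
  ψ₂ = 0.249: g = -0.0275, g' = -0.366 → ψ₂ = 0.174
  ψ₂ = 0.174: g = -0.0012, g' = -0.336 → ψ₂ = 0.171
Converged at ψ₂ = 0.171.
  diethyl ether: x = 0.659, y = 0.922
  1-propanol: x = 0.212, y = 0.057
  toluene: x = 0.129, y = 0.021

V/F (drum 2) = 0.171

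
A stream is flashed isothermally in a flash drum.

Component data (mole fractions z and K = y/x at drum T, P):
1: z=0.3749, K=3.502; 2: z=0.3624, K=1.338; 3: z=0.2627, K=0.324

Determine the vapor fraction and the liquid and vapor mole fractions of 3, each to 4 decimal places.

ψ = 0.8254, x_3 = 0.5943, y_3 = 0.1926

Iterate (Newton) starting at ψ = 0.46:
  ψ = 0.4600: g = 0.28437, g' = -0.7911 → ψ = 0.8194
  ψ = 0.8194: g = 0.00531, g' = -0.8810 → ψ = 0.8255
  ψ = 0.8255: g = -0.00003, g' = -0.8896 → ψ = 0.8254
Converged at ψ = 0.8254.
Compositions from xᵢ = zᵢ/(1+ψ(Kᵢ−1)), yᵢ = Kᵢxᵢ:
  1: x = 0.1223, y = 0.4283
  2: x = 0.2833, y = 0.3791
  3: x = 0.5943, y = 0.1926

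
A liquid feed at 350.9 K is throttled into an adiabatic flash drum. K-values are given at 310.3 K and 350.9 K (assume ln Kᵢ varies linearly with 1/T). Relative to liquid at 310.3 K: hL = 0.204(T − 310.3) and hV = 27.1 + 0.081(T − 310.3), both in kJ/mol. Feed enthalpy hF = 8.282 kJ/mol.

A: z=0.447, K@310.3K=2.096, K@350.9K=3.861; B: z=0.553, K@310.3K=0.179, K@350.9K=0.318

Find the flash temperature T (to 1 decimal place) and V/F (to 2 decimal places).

Adiabatic flash: solve Rachford–Rice at each trial T, then check hF = ψ·hV(T) + (1−ψ)·hL(T).
  T = 310.3 K: K = (2.096, 0.179), RR gives ψ = 0.040, H_out = 1.081 kJ/mol
  T = 350.9 K: K = (3.861, 0.318), RR gives ψ = 0.462, H_out = 18.498 kJ/mol
  T = 330.6 K: K = (2.899, 0.243), RR gives ψ = 0.299, H_out = 11.500 kJ/mol
  T = 320.5 K: K = (2.480, 0.210), RR gives ψ = 0.192, H_out = 7.038 kJ/mol
  T = 325.6 K: K = (2.686, 0.226), RR gives ψ = 0.250, H_out = 9.416 kJ/mol
  T = 323.1 K: K = (2.584, 0.218), RR gives ψ = 0.222, H_out = 8.287 kJ/mol
  T = 321.8 K: K = (2.531, 0.214), RR gives ψ = 0.207, H_out = 7.673 kJ/mol
Linear interpolation between T = 321.8 (H_out = 7.673) and T = 323.1 (H_out = 8.287) on hF = 8.282 gives T ≈ 323.1 K, at which ψ = 0.22.

T = 323.1 K, V/F = 0.22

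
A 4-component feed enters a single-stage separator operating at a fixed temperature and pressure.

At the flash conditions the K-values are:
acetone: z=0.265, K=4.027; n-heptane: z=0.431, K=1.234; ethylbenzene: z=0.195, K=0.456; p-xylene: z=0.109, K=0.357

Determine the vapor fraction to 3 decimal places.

ψ = 0.778

Newton–Raphson from ψ = 0.5:
  ψ = 0.500: g = 0.1604, g' = -0.610 → ψ = 0.763
  ψ = 0.763: g = 0.0090, g' = -0.581 → ψ = 0.778
Converged at ψ = 0.778.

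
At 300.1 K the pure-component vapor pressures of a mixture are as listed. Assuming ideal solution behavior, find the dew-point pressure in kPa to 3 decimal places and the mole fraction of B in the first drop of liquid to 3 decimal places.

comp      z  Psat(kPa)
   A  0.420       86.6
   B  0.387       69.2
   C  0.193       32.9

Pdew = 61.317 kPa, x_B = 0.343

At the dew point ψ → 1, so Σzᵢ/Kᵢ = 1 with Kᵢ = Pᵢˢᵃᵗ/P ⇒ 1/P = Σzᵢ/Pᵢˢᵃᵗ.
1/P = 0.420/86.6 + 0.387/69.2 + 0.193/32.9 = 0.016309 ⇒ P = 61.317 kPa
xᵢ = zᵢP/Pᵢˢᵃᵗ ⇒ x_B = 0.387·61.317/69.2 = 0.343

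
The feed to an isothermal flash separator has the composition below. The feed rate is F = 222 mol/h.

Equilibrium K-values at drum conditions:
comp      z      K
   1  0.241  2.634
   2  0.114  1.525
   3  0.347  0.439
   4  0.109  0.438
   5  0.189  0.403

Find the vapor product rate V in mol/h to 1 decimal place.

V = 23.5 mol/h

Let β = V/F and solve Σ zᵢ(Kᵢ−1)/(1+β(Kᵢ−1)) = 0.
g(0) = ΣzᵢKᵢ − 1 = 0.085 and g(1) = 1 − Σzᵢ/Kᵢ = -0.675, so a root lies in (0, 1).
Newton iteration, β⁰ = 0.5:
  β = 0.500: g = -0.2525, g' = -0.629 → β = 0.099
  β = 0.099: g = 0.0052, g' = -0.743 → β = 0.106
Converged at β = 0.106.
Then V = β·F = 0.1057·222 = 23.5 mol/h and L = F − V = 198.5 mol/h.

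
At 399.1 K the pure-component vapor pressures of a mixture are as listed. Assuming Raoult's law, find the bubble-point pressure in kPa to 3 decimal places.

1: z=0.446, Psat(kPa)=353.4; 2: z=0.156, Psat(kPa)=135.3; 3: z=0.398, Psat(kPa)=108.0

Pbub = 221.707 kPa

At the bubble point ψ → 0, so ΣzᵢKᵢ = 1 with Kᵢ = Pᵢˢᵃᵗ/P ⇒ P = ΣzᵢPᵢˢᵃᵗ.
P = 0.446·353.4 + 0.156·135.3 + 0.398·108.0 = 221.707 kPa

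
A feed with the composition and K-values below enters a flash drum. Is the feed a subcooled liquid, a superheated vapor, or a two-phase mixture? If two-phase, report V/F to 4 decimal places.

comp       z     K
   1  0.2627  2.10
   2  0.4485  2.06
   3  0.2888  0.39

ΣzᵢKᵢ = 1.5882; Σzᵢ/Kᵢ = 1.0833.
Both exceed 1, so a two-phase solution exists.
Material balance + equilibrium reduce to Σ zᵢ(Kᵢ−1)/(1+ψ(Kᵢ−1)) = 0.
Newton iteration, ψ⁰ = 0.5:
  ψ = 0.5000: g = 0.24368, g' = -0.5701 → ψ = 0.9275
  ψ = 0.9275: g = -0.02292, g' = -0.7759 → ψ = 0.8979
  ψ = 0.8979: g = -0.00057, g' = -0.7381 → ψ = 0.8972
Converged at ψ = 0.8972.

two-phase, V/F = 0.8972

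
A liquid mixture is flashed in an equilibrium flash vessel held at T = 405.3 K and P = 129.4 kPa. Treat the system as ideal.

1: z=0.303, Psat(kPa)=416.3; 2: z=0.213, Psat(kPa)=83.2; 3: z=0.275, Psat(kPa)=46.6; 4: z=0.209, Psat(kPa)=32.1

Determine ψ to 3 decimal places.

Raoult's law: Kᵢ = Pᵢˢᵃᵗ/P = Pᵢˢᵃᵗ/129.4.
  K_1 = 416.3/129.4 = 3.21716, K_2 = 83.2/129.4 = 0.64297, K_3 = 46.6/129.4 = 0.36012, K_4 = 32.1/129.4 = 0.24807
Let ψ = V/F and solve Σ zᵢ(Kᵢ−1)/(1+ψ(Kᵢ−1)) = 0.
Feasibility: ΣzᵢKᵢ = 1.263, Σzᵢ/Kᵢ = 2.032 — both > 1, two phases present.
Newton–Raphson from ψ = 0.5:
  ψ = 0.500: g = -0.2846, g' = -0.922 → ψ = 0.191
  ψ = 0.191: g = 0.0059, g' = -1.073 → ψ = 0.197
Converged at ψ = 0.197.

ψ = 0.197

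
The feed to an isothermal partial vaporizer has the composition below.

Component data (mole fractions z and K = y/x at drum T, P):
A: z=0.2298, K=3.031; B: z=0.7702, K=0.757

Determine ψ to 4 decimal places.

Material balance + equilibrium reduce to Σ zᵢ(Kᵢ−1)/(1+ψ(Kᵢ−1)) = 0.
Feasibility: ΣzᵢKᵢ = 1.2796, Σzᵢ/Kᵢ = 1.0933 — both > 1, two phases present.
Binary case is linear: z₁(K₁−1)(1+ψ(K₂−1)) + z₂(K₂−1)(1+ψ(K₁−1)) = 0
⇒ ψ = [z₁(K₁−1)+z₂(K₂−1)] / [−(K₁−1)(K₂−1)] = 0.27957/0.49353 = 0.5665

ψ = 0.5665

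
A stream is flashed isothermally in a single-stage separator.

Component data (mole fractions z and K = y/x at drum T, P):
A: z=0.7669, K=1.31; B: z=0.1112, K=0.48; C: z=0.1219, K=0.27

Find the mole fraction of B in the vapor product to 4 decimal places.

y_B = 0.0698

Newton–Raphson from β = 0.5:
  β = 0.5000: g = -0.01244, g' = -0.2713 → β = 0.4541
  β = 0.4541: g = -0.00042, g' = -0.2535 → β = 0.4525
Converged at β = 0.4525.
Compositions from xᵢ = zᵢ/(1+β(Kᵢ−1)), yᵢ = Kᵢxᵢ:
  A: x = 0.6726, y = 0.8811
  B: x = 0.1454, y = 0.0698
  C: x = 0.1820, y = 0.0491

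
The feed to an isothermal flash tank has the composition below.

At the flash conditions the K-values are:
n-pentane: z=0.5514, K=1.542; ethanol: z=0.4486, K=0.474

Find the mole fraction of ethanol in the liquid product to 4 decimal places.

x_ethanol = 0.5075

Binary case is linear: z₁(K₁−1)(1+V/F(K₂−1)) + z₂(K₂−1)(1+V/F(K₁−1)) = 0
⇒ V/F = [z₁(K₁−1)+z₂(K₂−1)] / [−(K₁−1)(K₂−1)] = 0.06290/0.28509 = 0.2206
Compositions from xᵢ = zᵢ/(1+V/F(Kᵢ−1)), yᵢ = Kᵢxᵢ:
  n-pentane: x = 0.4925, y = 0.7594
  ethanol: x = 0.5075, y = 0.2406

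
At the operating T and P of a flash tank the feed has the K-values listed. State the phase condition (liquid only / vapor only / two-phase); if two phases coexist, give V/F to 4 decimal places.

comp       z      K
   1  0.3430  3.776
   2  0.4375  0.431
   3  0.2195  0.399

two-phase, V/F = 0.3549

ΣzᵢKᵢ = 1.5713; Σzᵢ/Kᵢ = 1.6560.
Both exceed 1, so a two-phase solution exists.
Iterate (Newton) starting at ψ = 0.5:
  ψ = 0.5000: g = -0.13778, g' = -0.9022 → ψ = 0.3473
  ψ = 0.3473: g = 0.00783, g' = -1.0318 → ψ = 0.3549
Converged at ψ = 0.3549.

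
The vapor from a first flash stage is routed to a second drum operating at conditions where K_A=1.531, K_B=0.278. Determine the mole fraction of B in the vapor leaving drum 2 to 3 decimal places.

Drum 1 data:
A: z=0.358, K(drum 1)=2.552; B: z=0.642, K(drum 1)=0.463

y_B (drum 2) = 0.118

Drum 1:
Rachford–Rice: g(ψ₁) = Σ zᵢ(Kᵢ−1)/(1+ψ₁(Kᵢ−1)) = 0.
Check two-phase: ΣzᵢKᵢ = 1.211 > 1 and Σzᵢ/Kᵢ = 1.527 > 1, so g(0) = 0.211 > 0 and g(1) = -0.527 < 0.
Binary case is linear: z₁(K₁−1)(1+ψ₁(K₂−1)) + z₂(K₂−1)(1+ψ₁(K₁−1)) = 0
⇒ ψ₁ = [z₁(K₁−1)+z₂(K₂−1)] / [−(K₁−1)(K₂−1)] = 0.2109/0.8334 = 0.253
Drum-1 compositions:
  A: x = 0.257, y = 0.656
  B: x = 0.743, y = 0.344
Drum-2 feed = drum-1 vapor: z₂ = (0.6560, 0.3440).
Drum 2:
Newton iteration, ψ₂⁰ = 0.37:
  ψ₂ = 0.370: g = -0.0477, g' = -0.463 → ψ₂ = 0.267
  ψ₂ = 0.267: g = -0.0025, g' = -0.417 → ψ₂ = 0.261
Converged at ψ₂ = 0.261.
  A: x = 0.576, y = 0.882
  B: x = 0.424, y = 0.118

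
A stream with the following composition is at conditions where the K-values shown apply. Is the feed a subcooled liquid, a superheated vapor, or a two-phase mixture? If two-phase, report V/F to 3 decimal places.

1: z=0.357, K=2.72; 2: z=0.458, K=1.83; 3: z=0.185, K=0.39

superheated vapor

ΣzᵢKᵢ = 1.881; Σzᵢ/Kᵢ = 0.856.
Since Σzᵢ/Kᵢ < 1 the mixture is above its dew point — single vapor phase.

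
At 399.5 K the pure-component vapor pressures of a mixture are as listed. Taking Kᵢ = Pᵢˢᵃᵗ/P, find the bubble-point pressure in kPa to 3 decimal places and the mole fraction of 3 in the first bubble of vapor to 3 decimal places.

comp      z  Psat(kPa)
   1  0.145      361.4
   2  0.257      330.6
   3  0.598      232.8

Pbub = 276.582 kPa, y_3 = 0.503

At the bubble point ψ → 0, so ΣzᵢKᵢ = 1 with Kᵢ = Pᵢˢᵃᵗ/P ⇒ P = ΣzᵢPᵢˢᵃᵗ.
P = 0.145·361.4 + 0.257·330.6 + 0.598·232.8 = 276.582 kPa
yᵢ = zᵢPᵢˢᵃᵗ/P ⇒ y_3 = 0.598·232.8/276.582 = 0.503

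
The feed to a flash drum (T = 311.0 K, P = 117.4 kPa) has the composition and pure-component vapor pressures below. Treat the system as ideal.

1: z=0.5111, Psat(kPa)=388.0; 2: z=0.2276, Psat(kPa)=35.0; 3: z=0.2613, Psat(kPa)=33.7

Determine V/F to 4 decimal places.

V/F = 0.5100

Raoult's law: Kᵢ = Pᵢˢᵃᵗ/P = Pᵢˢᵃᵗ/117.4.
  K_1 = 388.0/117.4 = 3.304940, K_2 = 35.0/117.4 = 0.298126, K_3 = 33.7/117.4 = 0.287053
Rachford–Rice: g(V/F) = Σ zᵢ(Kᵢ−1)/(1+V/F(Kᵢ−1)) = 0.
Check two-phase: ΣzᵢKᵢ = 1.8320 > 1 and Σzᵢ/Kᵢ = 1.8284 > 1, so g(0) = 0.8320 > 0 and g(1) = -0.8284 < 0.
Newton–Raphson from V/F = 0.5:
  V/F = 0.5000: g = 0.01170, g' = -1.1729 → V/F = 0.5100
Converged at V/F = 0.5100.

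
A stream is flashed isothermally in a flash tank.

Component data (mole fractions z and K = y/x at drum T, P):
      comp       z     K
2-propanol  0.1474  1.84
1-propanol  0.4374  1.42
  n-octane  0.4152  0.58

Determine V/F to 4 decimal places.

V/F = 0.5819

Newton–Raphson from V/F = 0.63:
  V/F = 0.6300: g = -0.01089, g' = -0.2282 → V/F = 0.5823
  V/F = 0.5823: g = -0.00008, g' = -0.2251 → V/F = 0.5819
Converged at V/F = 0.5819.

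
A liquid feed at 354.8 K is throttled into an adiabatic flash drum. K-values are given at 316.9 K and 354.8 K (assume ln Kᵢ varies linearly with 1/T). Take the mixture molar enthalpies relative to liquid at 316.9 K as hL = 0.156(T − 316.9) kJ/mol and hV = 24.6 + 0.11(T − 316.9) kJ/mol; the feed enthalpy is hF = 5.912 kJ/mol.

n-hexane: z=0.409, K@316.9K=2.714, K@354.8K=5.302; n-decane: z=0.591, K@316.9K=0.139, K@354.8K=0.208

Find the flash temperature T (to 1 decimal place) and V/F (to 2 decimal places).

Adiabatic flash: solve Rachford–Rice at each trial T, then check hF = ψ·hV(T) + (1−ψ)·hL(T).
  T = 316.9 K: K = (2.714, 0.139), RR gives ψ = 0.130, H_out = 3.203 kJ/mol
  T = 354.8 K: K = (5.302, 0.208), RR gives ψ = 0.379, H_out = 14.576 kJ/mol
  T = 335.9 K: K = (3.869, 0.172), RR gives ψ = 0.288, H_out = 9.797 kJ/mol
  T = 326.4 K: K = (3.257, 0.155), RR gives ψ = 0.222, H_out = 6.853 kJ/mol
  T = 321.6 K: K = (2.974, 0.147), RR gives ψ = 0.180, H_out = 5.124 kJ/mol
  T = 324.0 K: K = (3.114, 0.151), RR gives ψ = 0.202, H_out = 6.014 kJ/mol
Linear interpolation between T = 321.6 (H_out = 5.124) and T = 324.0 (H_out = 6.014) on hF = 5.912 gives T ≈ 323.7 K, at which ψ = 0.20.

T = 323.7 K, V/F = 0.20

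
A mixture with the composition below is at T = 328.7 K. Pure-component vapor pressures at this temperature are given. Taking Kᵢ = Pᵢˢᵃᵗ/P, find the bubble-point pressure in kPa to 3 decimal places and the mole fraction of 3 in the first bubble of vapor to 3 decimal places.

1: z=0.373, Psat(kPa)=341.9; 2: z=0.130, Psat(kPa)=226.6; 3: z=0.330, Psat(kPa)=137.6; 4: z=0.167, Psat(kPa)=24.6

At the bubble point ψ → 0, so ΣzᵢKᵢ = 1 with Kᵢ = Pᵢˢᵃᵗ/P ⇒ P = ΣzᵢPᵢˢᵃᵗ.
P = 0.373·341.9 + 0.130·226.6 + 0.330·137.6 + 0.167·24.6 = 206.503 kPa
yᵢ = zᵢPᵢˢᵃᵗ/P ⇒ y_3 = 0.330·137.6/206.503 = 0.220

Pbub = 206.503 kPa, y_3 = 0.220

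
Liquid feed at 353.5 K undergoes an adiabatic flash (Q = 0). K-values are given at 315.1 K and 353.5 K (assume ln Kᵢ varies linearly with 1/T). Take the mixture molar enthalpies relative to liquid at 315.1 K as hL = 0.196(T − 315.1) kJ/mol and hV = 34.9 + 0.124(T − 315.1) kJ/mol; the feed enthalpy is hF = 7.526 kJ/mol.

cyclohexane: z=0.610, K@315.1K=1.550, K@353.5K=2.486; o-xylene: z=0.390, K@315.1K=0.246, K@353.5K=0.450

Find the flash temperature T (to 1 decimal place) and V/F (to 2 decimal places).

Adiabatic flash: solve Rachford–Rice at each trial T, then check hF = ψ·hV(T) + (1−ψ)·hL(T).
  T = 315.1 K: K = (1.550, 0.246), RR gives ψ = 0.100, H_out = 3.487 kJ/mol
  T = 353.5 K: K = (2.486, 0.450), RR gives ψ = 0.847, H_out = 34.733 kJ/mol
  T = 334.3 K: K = (1.990, 0.339), RR gives ψ = 0.528, H_out = 21.466 kJ/mol
  T = 324.7 K: K = (1.763, 0.290), RR gives ψ = 0.348, H_out = 13.777 kJ/mol
  T = 319.9 K: K = (1.655, 0.267), RR gives ψ = 0.237, H_out = 9.123 kJ/mol
  T = 317.5 K: K = (1.602, 0.257), RR gives ψ = 0.172, H_out = 6.459 kJ/mol
  T = 318.7 K: K = (1.628, 0.262), RR gives ψ = 0.206, H_out = 7.825 kJ/mol
Linear interpolation between T = 317.5 (H_out = 6.459) and T = 318.7 (H_out = 7.825) on hF = 7.526 gives T ≈ 318.4 K, at which ψ = 0.20.

T = 318.4 K, V/F = 0.20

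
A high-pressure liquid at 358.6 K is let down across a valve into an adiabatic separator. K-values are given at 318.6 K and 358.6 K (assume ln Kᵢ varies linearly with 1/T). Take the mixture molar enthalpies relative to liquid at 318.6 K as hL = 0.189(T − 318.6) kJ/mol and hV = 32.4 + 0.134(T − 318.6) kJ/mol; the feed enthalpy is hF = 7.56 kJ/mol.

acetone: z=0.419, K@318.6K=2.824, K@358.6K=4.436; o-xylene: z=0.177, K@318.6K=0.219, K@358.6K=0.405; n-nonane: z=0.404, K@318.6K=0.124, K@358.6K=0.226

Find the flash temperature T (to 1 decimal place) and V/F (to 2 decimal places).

T = 323.1 K, V/F = 0.21

Adiabatic flash: solve Rachford–Rice at each trial T, then check hF = ψ·hV(T) + (1−ψ)·hL(T).
  T = 318.6 K: K = (2.824, 0.219, 0.124), RR gives ψ = 0.176, H_out = 5.699 kJ/mol
  T = 358.6 K: K = (4.436, 0.405, 0.226), RR gives ψ = 0.410, H_out = 19.949 kJ/mol
  T = 338.6 K: K = (3.587, 0.303, 0.170), RR gives ψ = 0.305, H_out = 13.339 kJ/mol
  T = 328.6 K: K = (3.194, 0.259, 0.146), RR gives ψ = 0.246, H_out = 9.724 kJ/mol
  T = 323.6 K: K = (3.006, 0.238, 0.135), RR gives ψ = 0.213, H_out = 7.777 kJ/mol
  T = 321.1 K: K = (2.914, 0.229, 0.129), RR gives ψ = 0.195, H_out = 6.756 kJ/mol
  T = 322.4 K: K = (2.962, 0.234, 0.132), RR gives ψ = 0.204, H_out = 7.291 kJ/mol
Linear interpolation between T = 322.4 (H_out = 7.291) and T = 323.6 (H_out = 7.777) on hF = 7.56 gives T ≈ 323.1 K, at which ψ = 0.21.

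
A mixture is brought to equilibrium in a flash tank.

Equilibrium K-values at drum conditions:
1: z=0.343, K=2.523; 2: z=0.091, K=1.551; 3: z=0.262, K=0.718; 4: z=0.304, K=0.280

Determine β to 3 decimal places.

β = 0.362

Rachford–Rice: g(β) = Σ zᵢ(Kᵢ−1)/(1+β(Kᵢ−1)) = 0.
Feasibility: ΣzᵢKᵢ = 1.280, Σzᵢ/Kᵢ = 1.645 — both > 1, two phases present.
Iterate (Newton) starting at β = 0.5:
  β = 0.500: g = -0.0921, g' = -0.686 → β = 0.366
  β = 0.366: g = -0.0023, g' = -0.664 → β = 0.362
Converged at β = 0.362.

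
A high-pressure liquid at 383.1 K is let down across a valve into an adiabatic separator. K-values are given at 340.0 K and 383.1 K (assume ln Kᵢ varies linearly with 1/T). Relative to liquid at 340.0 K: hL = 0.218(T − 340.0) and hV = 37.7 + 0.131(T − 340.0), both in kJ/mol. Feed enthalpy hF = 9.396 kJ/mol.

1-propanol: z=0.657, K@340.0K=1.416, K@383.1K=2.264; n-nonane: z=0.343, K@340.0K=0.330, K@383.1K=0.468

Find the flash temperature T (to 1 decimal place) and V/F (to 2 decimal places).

T = 342.3 K, V/F = 0.24

Adiabatic flash: solve Rachford–Rice at each trial T, then check hF = ψ·hV(T) + (1−ψ)·hL(T).
  T = 340.0 K: K = (1.416, 0.330), RR gives ψ = 0.156, H_out = 5.884 kJ/mol
  T = 383.1 K: K = (2.264, 0.468), RR gives ψ = 0.964, H_out = 42.110 kJ/mol
  T = 361.6 K: K = (1.817, 0.397), RR gives ψ = 0.670, H_out = 28.710 kJ/mol
  T = 350.8 K: K = (1.610, 0.363), RR gives ψ = 0.469, H_out = 19.607 kJ/mol
  T = 345.4 K: K = (1.511, 0.346), RR gives ψ = 0.335, H_out = 13.633 kJ/mol
  T = 342.7 K: K = (1.463, 0.338), RR gives ψ = 0.252, H_out = 10.044 kJ/mol
  T = 341.4 K: K = (1.440, 0.334), RR gives ψ = 0.208, H_out = 8.123 kJ/mol
Linear interpolation between T = 341.4 (H_out = 8.123) and T = 342.7 (H_out = 10.044) on hF = 9.396 gives T ≈ 342.3 K, at which ψ = 0.24.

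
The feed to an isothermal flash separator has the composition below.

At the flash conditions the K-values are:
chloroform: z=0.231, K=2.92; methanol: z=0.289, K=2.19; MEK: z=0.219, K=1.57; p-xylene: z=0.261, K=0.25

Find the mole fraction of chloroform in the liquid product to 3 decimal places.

Newton iteration, V/F⁰ = 0.5:
  V/F = 0.500: g = 0.2258, g' = -0.801 → V/F = 0.782
  V/F = 0.782: g = -0.0314, g' = -1.138 → V/F = 0.754
  V/F = 0.754: g = -0.0010, g' = -1.069 → V/F = 0.753
Converged at V/F = 0.753.
Compositions from xᵢ = zᵢ/(1+V/F(Kᵢ−1)), yᵢ = Kᵢxᵢ:
  chloroform: x = 0.094, y = 0.276
  methanol: x = 0.152, y = 0.334
  MEK: x = 0.153, y = 0.241
  p-xylene: x = 0.600, y = 0.150

x_chloroform = 0.094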